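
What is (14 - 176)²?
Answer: 26244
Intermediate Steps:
(14 - 176)² = (-162)² = 26244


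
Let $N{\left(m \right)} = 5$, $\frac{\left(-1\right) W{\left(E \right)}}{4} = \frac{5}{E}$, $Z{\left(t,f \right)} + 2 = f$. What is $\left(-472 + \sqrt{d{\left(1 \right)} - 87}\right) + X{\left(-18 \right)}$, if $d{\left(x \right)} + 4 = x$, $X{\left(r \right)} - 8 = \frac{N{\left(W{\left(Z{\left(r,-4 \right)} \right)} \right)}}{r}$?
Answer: $- \frac{8357}{18} + 3 i \sqrt{10} \approx -464.28 + 9.4868 i$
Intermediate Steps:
$Z{\left(t,f \right)} = -2 + f$
$W{\left(E \right)} = - \frac{20}{E}$ ($W{\left(E \right)} = - 4 \frac{5}{E} = - \frac{20}{E}$)
$X{\left(r \right)} = 8 + \frac{5}{r}$
$d{\left(x \right)} = -4 + x$
$\left(-472 + \sqrt{d{\left(1 \right)} - 87}\right) + X{\left(-18 \right)} = \left(-472 + \sqrt{\left(-4 + 1\right) - 87}\right) + \left(8 + \frac{5}{-18}\right) = \left(-472 + \sqrt{-3 - 87}\right) + \left(8 + 5 \left(- \frac{1}{18}\right)\right) = \left(-472 + \sqrt{-90}\right) + \left(8 - \frac{5}{18}\right) = \left(-472 + 3 i \sqrt{10}\right) + \frac{139}{18} = - \frac{8357}{18} + 3 i \sqrt{10}$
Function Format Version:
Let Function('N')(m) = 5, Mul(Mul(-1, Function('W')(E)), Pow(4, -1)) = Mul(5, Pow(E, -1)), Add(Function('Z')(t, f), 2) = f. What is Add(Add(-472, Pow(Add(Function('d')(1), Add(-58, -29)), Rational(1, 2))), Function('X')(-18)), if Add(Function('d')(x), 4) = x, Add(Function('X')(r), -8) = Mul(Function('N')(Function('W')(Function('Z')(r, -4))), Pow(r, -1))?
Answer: Add(Rational(-8357, 18), Mul(3, I, Pow(10, Rational(1, 2)))) ≈ Add(-464.28, Mul(9.4868, I))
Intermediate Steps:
Function('Z')(t, f) = Add(-2, f)
Function('W')(E) = Mul(-20, Pow(E, -1)) (Function('W')(E) = Mul(-4, Mul(5, Pow(E, -1))) = Mul(-20, Pow(E, -1)))
Function('X')(r) = Add(8, Mul(5, Pow(r, -1)))
Function('d')(x) = Add(-4, x)
Add(Add(-472, Pow(Add(Function('d')(1), Add(-58, -29)), Rational(1, 2))), Function('X')(-18)) = Add(Add(-472, Pow(Add(Add(-4, 1), Add(-58, -29)), Rational(1, 2))), Add(8, Mul(5, Pow(-18, -1)))) = Add(Add(-472, Pow(Add(-3, -87), Rational(1, 2))), Add(8, Mul(5, Rational(-1, 18)))) = Add(Add(-472, Pow(-90, Rational(1, 2))), Add(8, Rational(-5, 18))) = Add(Add(-472, Mul(3, I, Pow(10, Rational(1, 2)))), Rational(139, 18)) = Add(Rational(-8357, 18), Mul(3, I, Pow(10, Rational(1, 2))))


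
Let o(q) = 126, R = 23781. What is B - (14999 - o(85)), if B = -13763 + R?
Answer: -4855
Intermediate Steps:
B = 10018 (B = -13763 + 23781 = 10018)
B - (14999 - o(85)) = 10018 - (14999 - 1*126) = 10018 - (14999 - 126) = 10018 - 1*14873 = 10018 - 14873 = -4855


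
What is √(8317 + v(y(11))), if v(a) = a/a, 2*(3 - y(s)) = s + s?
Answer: √8318 ≈ 91.203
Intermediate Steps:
y(s) = 3 - s (y(s) = 3 - (s + s)/2 = 3 - s)
v(a) = 1
√(8317 + v(y(11))) = √(8317 + 1) = √8318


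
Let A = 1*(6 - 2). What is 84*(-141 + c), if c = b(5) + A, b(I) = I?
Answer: -11088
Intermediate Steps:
A = 4 (A = 1*4 = 4)
c = 9 (c = 5 + 4 = 9)
84*(-141 + c) = 84*(-141 + 9) = 84*(-132) = -11088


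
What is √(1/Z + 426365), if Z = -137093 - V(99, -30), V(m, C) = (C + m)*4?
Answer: 2*√2011402699709349/137369 ≈ 652.97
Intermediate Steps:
V(m, C) = 4*C + 4*m
Z = -137369 (Z = -137093 - (4*(-30) + 4*99) = -137093 - (-120 + 396) = -137093 - 1*276 = -137093 - 276 = -137369)
√(1/Z + 426365) = √(1/(-137369) + 426365) = √(-1/137369 + 426365) = √(58569333684/137369) = 2*√2011402699709349/137369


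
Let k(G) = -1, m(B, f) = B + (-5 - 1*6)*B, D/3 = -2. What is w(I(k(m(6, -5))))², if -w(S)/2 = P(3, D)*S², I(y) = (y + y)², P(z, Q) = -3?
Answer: 9216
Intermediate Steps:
D = -6 (D = 3*(-2) = -6)
m(B, f) = -10*B (m(B, f) = B + (-5 - 6)*B = B - 11*B = -10*B)
I(y) = 4*y² (I(y) = (2*y)² = 4*y²)
w(S) = 6*S² (w(S) = -(-6)*S² = 6*S²)
w(I(k(m(6, -5))))² = (6*(4*(-1)²)²)² = (6*(4*1)²)² = (6*4²)² = (6*16)² = 96² = 9216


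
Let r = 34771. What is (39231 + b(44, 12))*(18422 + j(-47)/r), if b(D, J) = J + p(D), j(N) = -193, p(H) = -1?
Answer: 25136508973898/34771 ≈ 7.2292e+8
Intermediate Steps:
b(D, J) = -1 + J (b(D, J) = J - 1 = -1 + J)
(39231 + b(44, 12))*(18422 + j(-47)/r) = (39231 + (-1 + 12))*(18422 - 193/34771) = (39231 + 11)*(18422 - 193*1/34771) = 39242*(18422 - 193/34771) = 39242*(640551169/34771) = 25136508973898/34771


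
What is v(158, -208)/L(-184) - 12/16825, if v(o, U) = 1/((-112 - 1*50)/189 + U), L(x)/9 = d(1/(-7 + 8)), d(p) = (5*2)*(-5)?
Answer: -311081/442766700 ≈ -0.00070258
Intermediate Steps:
d(p) = -50 (d(p) = 10*(-5) = -50)
L(x) = -450 (L(x) = 9*(-50) = -450)
v(o, U) = 1/(-6/7 + U) (v(o, U) = 1/((-112 - 50)*(1/189) + U) = 1/(-162*1/189 + U) = 1/(-6/7 + U))
v(158, -208)/L(-184) - 12/16825 = (7/(-6 + 7*(-208)))/(-450) - 12/16825 = (7/(-6 - 1456))*(-1/450) - 12*1/16825 = (7/(-1462))*(-1/450) - 12/16825 = (7*(-1/1462))*(-1/450) - 12/16825 = -7/1462*(-1/450) - 12/16825 = 7/657900 - 12/16825 = -311081/442766700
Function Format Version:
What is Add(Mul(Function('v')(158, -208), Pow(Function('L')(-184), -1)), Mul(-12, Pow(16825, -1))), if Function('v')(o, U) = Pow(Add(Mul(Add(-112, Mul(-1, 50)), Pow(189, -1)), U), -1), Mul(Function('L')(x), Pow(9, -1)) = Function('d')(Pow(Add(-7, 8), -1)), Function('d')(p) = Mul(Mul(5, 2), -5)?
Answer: Rational(-311081, 442766700) ≈ -0.00070258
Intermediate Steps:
Function('d')(p) = -50 (Function('d')(p) = Mul(10, -5) = -50)
Function('L')(x) = -450 (Function('L')(x) = Mul(9, -50) = -450)
Function('v')(o, U) = Pow(Add(Rational(-6, 7), U), -1) (Function('v')(o, U) = Pow(Add(Mul(Add(-112, -50), Rational(1, 189)), U), -1) = Pow(Add(Mul(-162, Rational(1, 189)), U), -1) = Pow(Add(Rational(-6, 7), U), -1))
Add(Mul(Function('v')(158, -208), Pow(Function('L')(-184), -1)), Mul(-12, Pow(16825, -1))) = Add(Mul(Mul(7, Pow(Add(-6, Mul(7, -208)), -1)), Pow(-450, -1)), Mul(-12, Pow(16825, -1))) = Add(Mul(Mul(7, Pow(Add(-6, -1456), -1)), Rational(-1, 450)), Mul(-12, Rational(1, 16825))) = Add(Mul(Mul(7, Pow(-1462, -1)), Rational(-1, 450)), Rational(-12, 16825)) = Add(Mul(Mul(7, Rational(-1, 1462)), Rational(-1, 450)), Rational(-12, 16825)) = Add(Mul(Rational(-7, 1462), Rational(-1, 450)), Rational(-12, 16825)) = Add(Rational(7, 657900), Rational(-12, 16825)) = Rational(-311081, 442766700)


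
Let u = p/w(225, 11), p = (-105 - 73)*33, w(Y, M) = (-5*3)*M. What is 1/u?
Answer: 5/178 ≈ 0.028090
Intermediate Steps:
w(Y, M) = -15*M
p = -5874 (p = -178*33 = -5874)
u = 178/5 (u = -5874/((-15*11)) = -5874/(-165) = -5874*(-1/165) = 178/5 ≈ 35.600)
1/u = 1/(178/5) = 5/178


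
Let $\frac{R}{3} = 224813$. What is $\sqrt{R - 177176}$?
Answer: $\sqrt{497263} \approx 705.17$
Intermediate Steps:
$R = 674439$ ($R = 3 \cdot 224813 = 674439$)
$\sqrt{R - 177176} = \sqrt{674439 - 177176} = \sqrt{497263}$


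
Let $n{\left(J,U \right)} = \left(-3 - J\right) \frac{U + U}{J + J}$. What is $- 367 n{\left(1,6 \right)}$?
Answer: $8808$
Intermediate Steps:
$n{\left(J,U \right)} = \frac{U \left(-3 - J\right)}{J}$ ($n{\left(J,U \right)} = \left(-3 - J\right) \frac{2 U}{2 J} = \left(-3 - J\right) 2 U \frac{1}{2 J} = \left(-3 - J\right) \frac{U}{J} = \frac{U \left(-3 - J\right)}{J}$)
$- 367 n{\left(1,6 \right)} = - 367 \left(\left(-1\right) 6 \cdot 1^{-1} \left(3 + 1\right)\right) = - 367 \left(\left(-1\right) 6 \cdot 1 \cdot 4\right) = \left(-367\right) \left(-24\right) = 8808$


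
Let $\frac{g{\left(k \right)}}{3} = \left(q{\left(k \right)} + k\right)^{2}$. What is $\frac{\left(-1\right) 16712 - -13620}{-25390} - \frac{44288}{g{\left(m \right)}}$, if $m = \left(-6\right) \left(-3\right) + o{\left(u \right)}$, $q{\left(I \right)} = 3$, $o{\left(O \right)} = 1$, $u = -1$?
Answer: $- \frac{139997842}{4608285} \approx -30.38$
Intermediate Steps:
$m = 19$ ($m = \left(-6\right) \left(-3\right) + 1 = 18 + 1 = 19$)
$g{\left(k \right)} = 3 \left(3 + k\right)^{2}$
$\frac{\left(-1\right) 16712 - -13620}{-25390} - \frac{44288}{g{\left(m \right)}} = \frac{\left(-1\right) 16712 - -13620}{-25390} - \frac{44288}{3 \left(3 + 19\right)^{2}} = \left(-16712 + 13620\right) \left(- \frac{1}{25390}\right) - \frac{44288}{3 \cdot 22^{2}} = \left(-3092\right) \left(- \frac{1}{25390}\right) - \frac{44288}{3 \cdot 484} = \frac{1546}{12695} - \frac{44288}{1452} = \frac{1546}{12695} - \frac{11072}{363} = - \frac{139997842}{4608285}$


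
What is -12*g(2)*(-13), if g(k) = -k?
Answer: -312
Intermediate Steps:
-12*g(2)*(-13) = -(-12)*2*(-13) = -12*(-2)*(-13) = 24*(-13) = -312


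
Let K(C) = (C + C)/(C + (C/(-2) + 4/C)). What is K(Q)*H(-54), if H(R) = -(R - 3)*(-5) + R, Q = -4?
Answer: -904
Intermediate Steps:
K(C) = 2*C/(C/2 + 4/C) (K(C) = (2*C)/(C + (C*(-½) + 4/C)) = (2*C)/(C + (-C/2 + 4/C)) = (2*C)/(C + (4/C - C/2)) = (2*C)/(C/2 + 4/C) = 2*C/(C/2 + 4/C))
H(R) = -15 + 6*R (H(R) = -(-3 + R)*(-5) + R = (3 - R)*(-5) + R = (-15 + 5*R) + R = -15 + 6*R)
K(Q)*H(-54) = (4*(-4)²/(8 + (-4)²))*(-15 + 6*(-54)) = (4*16/(8 + 16))*(-15 - 324) = (4*16/24)*(-339) = (4*16*(1/24))*(-339) = (8/3)*(-339) = -904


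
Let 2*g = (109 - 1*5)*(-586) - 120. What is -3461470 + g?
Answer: -3492002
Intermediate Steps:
g = -30532 (g = ((109 - 1*5)*(-586) - 120)/2 = ((109 - 5)*(-586) - 120)/2 = (104*(-586) - 120)/2 = (-60944 - 120)/2 = (½)*(-61064) = -30532)
-3461470 + g = -3461470 - 30532 = -3492002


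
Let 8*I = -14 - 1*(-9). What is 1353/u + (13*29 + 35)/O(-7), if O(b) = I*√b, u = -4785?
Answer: -41/145 + 3296*I*√7/35 ≈ -0.28276 + 249.15*I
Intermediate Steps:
I = -5/8 (I = (-14 - 1*(-9))/8 = (-14 + 9)/8 = (⅛)*(-5) = -5/8 ≈ -0.62500)
O(b) = -5*√b/8
1353/u + (13*29 + 35)/O(-7) = 1353/(-4785) + (13*29 + 35)/((-5*I*√7/8)) = 1353*(-1/4785) + (377 + 35)/((-5*I*√7/8)) = -41/145 + 412/((-5*I*√7/8)) = -41/145 + 412*(8*I*√7/35) = -41/145 + 3296*I*√7/35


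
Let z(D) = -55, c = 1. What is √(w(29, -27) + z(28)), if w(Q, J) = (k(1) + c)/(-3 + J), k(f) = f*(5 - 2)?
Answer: I*√12405/15 ≈ 7.4252*I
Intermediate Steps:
k(f) = 3*f (k(f) = f*3 = 3*f)
w(Q, J) = 4/(-3 + J) (w(Q, J) = (3*1 + 1)/(-3 + J) = (3 + 1)/(-3 + J) = 4/(-3 + J))
√(w(29, -27) + z(28)) = √(4/(-3 - 27) - 55) = √(4/(-30) - 55) = √(4*(-1/30) - 55) = √(-2/15 - 55) = √(-827/15) = I*√12405/15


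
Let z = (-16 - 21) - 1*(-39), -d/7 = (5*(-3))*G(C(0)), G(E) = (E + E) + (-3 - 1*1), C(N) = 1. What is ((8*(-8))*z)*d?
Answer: 26880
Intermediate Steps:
G(E) = -4 + 2*E (G(E) = 2*E + (-3 - 1) = 2*E - 4 = -4 + 2*E)
d = -210 (d = -7*5*(-3)*(-4 + 2*1) = -(-105)*(-4 + 2) = -(-105)*(-2) = -7*30 = -210)
z = 2 (z = -37 + 39 = 2)
((8*(-8))*z)*d = ((8*(-8))*2)*(-210) = -64*2*(-210) = -128*(-210) = 26880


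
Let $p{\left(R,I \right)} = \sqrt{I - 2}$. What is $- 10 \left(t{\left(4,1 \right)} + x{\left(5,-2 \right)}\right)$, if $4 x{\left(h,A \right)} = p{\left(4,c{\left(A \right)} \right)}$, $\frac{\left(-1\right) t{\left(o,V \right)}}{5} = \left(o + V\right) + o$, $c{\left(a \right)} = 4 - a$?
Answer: $445$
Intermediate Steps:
$t{\left(o,V \right)} = - 10 o - 5 V$ ($t{\left(o,V \right)} = - 5 \left(\left(o + V\right) + o\right) = - 5 \left(\left(V + o\right) + o\right) = - 5 \left(V + 2 o\right) = - 10 o - 5 V$)
$p{\left(R,I \right)} = \sqrt{-2 + I}$
$x{\left(h,A \right)} = \frac{\sqrt{2 - A}}{4}$ ($x{\left(h,A \right)} = \frac{\sqrt{-2 - \left(-4 + A\right)}}{4} = \frac{\sqrt{2 - A}}{4}$)
$- 10 \left(t{\left(4,1 \right)} + x{\left(5,-2 \right)}\right) = - 10 \left(\left(\left(-10\right) 4 - 5\right) + \frac{\sqrt{2 - -2}}{4}\right) = - 10 \left(\left(-40 - 5\right) + \frac{\sqrt{2 + 2}}{4}\right) = - 10 \left(-45 + \frac{\sqrt{4}}{4}\right) = - 10 \left(-45 + \frac{1}{4} \cdot 2\right) = - 10 \left(-45 + \frac{1}{2}\right) = \left(-10\right) \left(- \frac{89}{2}\right) = 445$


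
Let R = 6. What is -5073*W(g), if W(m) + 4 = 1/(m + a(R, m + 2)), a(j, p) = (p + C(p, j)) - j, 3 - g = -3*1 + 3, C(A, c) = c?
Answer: 157263/8 ≈ 19658.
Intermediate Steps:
g = 3 (g = 3 - (-3*1 + 3) = 3 - (-3 + 3) = 3 - 1*0 = 3 + 0 = 3)
a(j, p) = p (a(j, p) = (p + j) - j = (j + p) - j = p)
W(m) = -4 + 1/(2 + 2*m) (W(m) = -4 + 1/(m + (m + 2)) = -4 + 1/(m + (2 + m)) = -4 + 1/(2 + 2*m))
-5073*W(g) = -5073*(-7 - 8*3)/(2*(1 + 3)) = -5073*(-7 - 24)/(2*4) = -5073*(-31)/(2*4) = -5073*(-31/8) = 157263/8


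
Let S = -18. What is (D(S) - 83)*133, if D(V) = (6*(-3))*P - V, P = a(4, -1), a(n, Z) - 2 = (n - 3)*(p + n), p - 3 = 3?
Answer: -37373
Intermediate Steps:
p = 6 (p = 3 + 3 = 6)
a(n, Z) = 2 + (-3 + n)*(6 + n) (a(n, Z) = 2 + (n - 3)*(6 + n) = 2 + (-3 + n)*(6 + n))
P = 12 (P = -16 + 4² + 3*4 = -16 + 16 + 12 = 12)
D(V) = -216 - V (D(V) = (6*(-3))*12 - V = -18*12 - V = -216 - V)
(D(S) - 83)*133 = ((-216 - 1*(-18)) - 83)*133 = ((-216 + 18) - 83)*133 = (-198 - 83)*133 = -281*133 = -37373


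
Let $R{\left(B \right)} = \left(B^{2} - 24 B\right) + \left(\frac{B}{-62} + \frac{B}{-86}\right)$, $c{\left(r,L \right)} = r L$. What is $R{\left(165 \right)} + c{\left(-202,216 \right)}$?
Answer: $- \frac{27155316}{1333} \approx -20372.0$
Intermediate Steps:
$c{\left(r,L \right)} = L r$
$R{\left(B \right)} = B^{2} - \frac{32029 B}{1333}$ ($R{\left(B \right)} = \left(B^{2} - 24 B\right) + \left(B \left(- \frac{1}{62}\right) + B \left(- \frac{1}{86}\right)\right) = \left(B^{2} - 24 B\right) - \frac{37 B}{1333} = B^{2} - \frac{32029 B}{1333}$)
$R{\left(165 \right)} + c{\left(-202,216 \right)} = \frac{1}{1333} \cdot 165 \left(-32029 + 1333 \cdot 165\right) + 216 \left(-202\right) = \frac{1}{1333} \cdot 165 \left(-32029 + 219945\right) - 43632 = \frac{1}{1333} \cdot 165 \cdot 187916 - 43632 = \frac{31006140}{1333} - 43632 = - \frac{27155316}{1333}$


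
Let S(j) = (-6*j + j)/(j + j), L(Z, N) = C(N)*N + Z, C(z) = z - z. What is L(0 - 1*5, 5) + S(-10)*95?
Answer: -485/2 ≈ -242.50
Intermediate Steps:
C(z) = 0
L(Z, N) = Z (L(Z, N) = 0*N + Z = 0 + Z = Z)
S(j) = -5/2 (S(j) = (-5*j)/((2*j)) = (-5*j)*(1/(2*j)) = -5/2)
L(0 - 1*5, 5) + S(-10)*95 = (0 - 1*5) - 5/2*95 = (0 - 5) - 475/2 = -5 - 475/2 = -485/2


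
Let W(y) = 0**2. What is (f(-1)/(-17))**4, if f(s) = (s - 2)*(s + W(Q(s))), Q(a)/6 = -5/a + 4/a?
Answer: 81/83521 ≈ 0.00096982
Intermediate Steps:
Q(a) = -6/a (Q(a) = 6*(-5/a + 4/a) = 6*(-1/a) = -6/a)
W(y) = 0
f(s) = s*(-2 + s) (f(s) = (s - 2)*(s + 0) = (-2 + s)*s = s*(-2 + s))
(f(-1)/(-17))**4 = (-(-2 - 1)/(-17))**4 = (-1*(-3)*(-1/17))**4 = (3*(-1/17))**4 = (-3/17)**4 = 81/83521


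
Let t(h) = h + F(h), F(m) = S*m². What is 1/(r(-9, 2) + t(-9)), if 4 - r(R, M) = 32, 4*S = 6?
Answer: 2/169 ≈ 0.011834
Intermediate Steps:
S = 3/2 (S = (¼)*6 = 3/2 ≈ 1.5000)
F(m) = 3*m²/2
r(R, M) = -28 (r(R, M) = 4 - 1*32 = 4 - 32 = -28)
t(h) = h + 3*h²/2
1/(r(-9, 2) + t(-9)) = 1/(-28 + (½)*(-9)*(2 + 3*(-9))) = 1/(-28 + (½)*(-9)*(2 - 27)) = 1/(-28 + (½)*(-9)*(-25)) = 1/(-28 + 225/2) = 1/(169/2) = 2/169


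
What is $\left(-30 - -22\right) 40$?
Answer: $-320$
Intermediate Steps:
$\left(-30 - -22\right) 40 = \left(-30 + \left(-1 + 23\right)\right) 40 = \left(-30 + 22\right) 40 = \left(-8\right) 40 = -320$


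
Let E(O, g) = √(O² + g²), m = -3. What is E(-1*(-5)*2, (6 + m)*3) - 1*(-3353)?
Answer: 3353 + √181 ≈ 3366.5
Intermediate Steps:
E(-1*(-5)*2, (6 + m)*3) - 1*(-3353) = √((-1*(-5)*2)² + ((6 - 3)*3)²) - 1*(-3353) = √((5*2)² + (3*3)²) + 3353 = √(10² + 9²) + 3353 = √(100 + 81) + 3353 = √181 + 3353 = 3353 + √181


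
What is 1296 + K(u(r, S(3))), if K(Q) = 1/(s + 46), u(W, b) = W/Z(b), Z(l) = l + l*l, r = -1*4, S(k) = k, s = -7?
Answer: 50545/39 ≈ 1296.0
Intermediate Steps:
r = -4
Z(l) = l + l²
u(W, b) = W/(b*(1 + b)) (u(W, b) = W/((b*(1 + b))) = W*(1/(b*(1 + b))) = W/(b*(1 + b)))
K(Q) = 1/39 (K(Q) = 1/(-7 + 46) = 1/39)
1296 + K(u(r, S(3))) = 1296 + 1/39 = 50545/39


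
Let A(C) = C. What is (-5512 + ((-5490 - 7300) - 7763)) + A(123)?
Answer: -25942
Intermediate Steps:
(-5512 + ((-5490 - 7300) - 7763)) + A(123) = (-5512 + ((-5490 - 7300) - 7763)) + 123 = (-5512 + (-12790 - 7763)) + 123 = (-5512 - 20553) + 123 = -26065 + 123 = -25942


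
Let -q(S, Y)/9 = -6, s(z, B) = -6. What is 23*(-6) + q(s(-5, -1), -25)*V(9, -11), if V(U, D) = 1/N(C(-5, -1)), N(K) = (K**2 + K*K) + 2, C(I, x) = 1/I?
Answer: -2913/26 ≈ -112.04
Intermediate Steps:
N(K) = 2 + 2*K**2 (N(K) = (K**2 + K**2) + 2 = 2*K**2 + 2 = 2 + 2*K**2)
V(U, D) = 25/52 (V(U, D) = 1/(2 + 2*(1/(-5))**2) = 1/(2 + 2*(-1/5)**2) = 1/(2 + 2*(1/25)) = 1/(2 + 2/25) = 1/(52/25) = 25/52)
q(S, Y) = 54 (q(S, Y) = -9*(-6) = 54)
23*(-6) + q(s(-5, -1), -25)*V(9, -11) = 23*(-6) + 54*(25/52) = -138 + 675/26 = -2913/26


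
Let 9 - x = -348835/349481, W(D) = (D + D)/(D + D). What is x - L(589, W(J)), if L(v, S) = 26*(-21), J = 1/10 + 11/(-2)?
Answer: 194310790/349481 ≈ 556.00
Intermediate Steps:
J = -27/5 (J = 1*(1/10) + 11*(-1/2) = 1/10 - 11/2 = -27/5 ≈ -5.4000)
W(D) = 1 (W(D) = (2*D)/((2*D)) = (2*D)*(1/(2*D)) = 1)
L(v, S) = -546
x = 3494164/349481 (x = 9 - (-348835)/349481 = 9 - 1*(-348835/349481) = 9 + 348835/349481 = 3494164/349481 ≈ 9.9982)
x - L(589, W(J)) = 3494164/349481 - 1*(-546) = 3494164/349481 + 546 = 194310790/349481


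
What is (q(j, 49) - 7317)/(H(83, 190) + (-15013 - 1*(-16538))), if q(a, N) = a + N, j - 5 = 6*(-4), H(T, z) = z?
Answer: -1041/245 ≈ -4.2490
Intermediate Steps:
j = -19 (j = 5 + 6*(-4) = 5 - 24 = -19)
q(a, N) = N + a
(q(j, 49) - 7317)/(H(83, 190) + (-15013 - 1*(-16538))) = ((49 - 19) - 7317)/(190 + (-15013 - 1*(-16538))) = (30 - 7317)/(190 + (-15013 + 16538)) = -7287/(190 + 1525) = -7287/1715 = -7287*1/1715 = -1041/245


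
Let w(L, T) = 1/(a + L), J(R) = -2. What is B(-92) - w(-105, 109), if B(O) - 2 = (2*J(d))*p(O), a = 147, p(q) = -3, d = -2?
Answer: 587/42 ≈ 13.976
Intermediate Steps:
w(L, T) = 1/(147 + L)
B(O) = 14 (B(O) = 2 + (2*(-2))*(-3) = 2 - 4*(-3) = 2 + 12 = 14)
B(-92) - w(-105, 109) = 14 - 1/(147 - 105) = 14 - 1/42 = 587/42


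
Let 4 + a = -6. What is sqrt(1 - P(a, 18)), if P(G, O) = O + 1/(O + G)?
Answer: I*sqrt(274)/4 ≈ 4.1382*I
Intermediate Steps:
a = -10 (a = -4 - 6 = -10)
P(G, O) = O + 1/(G + O)
sqrt(1 - P(a, 18)) = sqrt(1 - (1 + 18**2 - 10*18)/(-10 + 18)) = sqrt(1 - (1 + 324 - 180)/8) = sqrt(1 - 145/8) = sqrt(-137/8) = I*sqrt(274)/4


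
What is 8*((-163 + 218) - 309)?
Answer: -2032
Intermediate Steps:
8*((-163 + 218) - 309) = 8*(55 - 309) = 8*(-254) = -2032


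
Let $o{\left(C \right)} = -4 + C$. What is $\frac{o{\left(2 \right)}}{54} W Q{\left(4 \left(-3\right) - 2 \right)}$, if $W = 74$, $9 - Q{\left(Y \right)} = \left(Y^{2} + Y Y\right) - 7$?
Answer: $\frac{27824}{27} \approx 1030.5$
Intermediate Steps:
$Q{\left(Y \right)} = 16 - 2 Y^{2}$ ($Q{\left(Y \right)} = 9 - \left(\left(Y^{2} + Y Y\right) - 7\right) = 9 - \left(\left(Y^{2} + Y^{2}\right) - 7\right) = 9 - \left(2 Y^{2} - 7\right) = 9 - \left(-7 + 2 Y^{2}\right) = 16 - 2 Y^{2}$)
$\frac{o{\left(2 \right)}}{54} W Q{\left(4 \left(-3\right) - 2 \right)} = \frac{-4 + 2}{54} \cdot 74 \left(16 - 2 \left(4 \left(-3\right) - 2\right)^{2}\right) = \left(-2\right) \frac{1}{54} \cdot 74 \left(16 - 2 \left(-12 - 2\right)^{2}\right) = \left(- \frac{1}{27}\right) 74 \left(16 - 2 \left(-14\right)^{2}\right) = - \frac{74 \left(16 - 392\right)}{27} = \left(- \frac{74}{27}\right) \left(-376\right) = \frac{27824}{27}$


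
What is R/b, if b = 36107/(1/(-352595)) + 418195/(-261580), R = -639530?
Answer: 33457651480/666042721325779 ≈ 5.0234e-5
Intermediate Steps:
b = -666042721325779/52316 (b = 36107/(-1/352595) + 418195*(-1/261580) = 36107*(-352595) - 83639/52316 = -12731147665 - 83639/52316 = -666042721325779/52316 ≈ -1.2731e+10)
R/b = -639530/(-666042721325779/52316) = -639530*(-52316/666042721325779) = 33457651480/666042721325779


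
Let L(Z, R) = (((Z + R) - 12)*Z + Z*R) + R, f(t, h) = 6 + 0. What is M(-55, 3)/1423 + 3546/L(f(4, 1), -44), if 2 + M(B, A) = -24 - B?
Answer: -2514163/432592 ≈ -5.8119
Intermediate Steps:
f(t, h) = 6
M(B, A) = -26 - B (M(B, A) = -2 + (-24 - B) = -26 - B)
L(Z, R) = R + R*Z + Z*(-12 + R + Z) (L(Z, R) = (((R + Z) - 12)*Z + R*Z) + R = ((-12 + R + Z)*Z + R*Z) + R = (Z*(-12 + R + Z) + R*Z) + R = (R*Z + Z*(-12 + R + Z)) + R = R + R*Z + Z*(-12 + R + Z))
M(-55, 3)/1423 + 3546/L(f(4, 1), -44) = (-26 - 1*(-55))/1423 + 3546/(-44 + 6**2 - 12*6 + 2*(-44)*6) = (-26 + 55)*(1/1423) + 3546/(-44 + 36 - 72 - 528) = 29*(1/1423) + 3546/(-608) = 29/1423 + 3546*(-1/608) = 29/1423 - 1773/304 = -2514163/432592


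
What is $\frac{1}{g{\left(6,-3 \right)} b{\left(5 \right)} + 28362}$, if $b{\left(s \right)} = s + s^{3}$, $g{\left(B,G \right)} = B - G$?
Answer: $\frac{1}{29532} \approx 3.3862 \cdot 10^{-5}$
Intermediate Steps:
$\frac{1}{g{\left(6,-3 \right)} b{\left(5 \right)} + 28362} = \frac{1}{\left(6 - -3\right) \left(5 + 5^{3}\right) + 28362} = \frac{1}{\left(6 + 3\right) \left(5 + 125\right) + 28362} = \frac{1}{9 \cdot 130 + 28362} = \frac{1}{1170 + 28362} = \frac{1}{29532}$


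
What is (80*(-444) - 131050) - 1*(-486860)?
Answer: 320290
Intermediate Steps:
(80*(-444) - 131050) - 1*(-486860) = (-35520 - 131050) + 486860 = -166570 + 486860 = 320290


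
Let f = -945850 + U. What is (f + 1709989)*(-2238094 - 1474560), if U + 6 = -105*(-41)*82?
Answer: -4147565427522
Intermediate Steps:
U = 353004 (U = -6 - 105*(-41)*82 = -6 + 4305*82 = -6 + 353010 = 353004)
f = -592846 (f = -945850 + 353004 = -592846)
(f + 1709989)*(-2238094 - 1474560) = (-592846 + 1709989)*(-2238094 - 1474560) = 1117143*(-3712654) = -4147565427522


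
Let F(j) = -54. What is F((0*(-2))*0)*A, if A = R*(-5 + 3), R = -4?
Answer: -432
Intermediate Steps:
A = 8 (A = -4*(-5 + 3) = -4*(-2) = 8)
F((0*(-2))*0)*A = -54*8 = -432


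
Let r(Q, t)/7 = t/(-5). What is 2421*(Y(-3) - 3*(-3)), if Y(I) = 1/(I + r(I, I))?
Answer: 47613/2 ≈ 23807.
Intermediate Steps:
r(Q, t) = -7*t/5 (r(Q, t) = 7*(t/(-5)) = 7*(t*(-⅕)) = 7*(-t/5) = -7*t/5)
Y(I) = -5/(2*I) (Y(I) = 1/(I - 7*I/5) = 1/(-2*I/5) = -5/(2*I))
2421*(Y(-3) - 3*(-3)) = 2421*(-5/2/(-3) - 3*(-3)) = 2421*(-5/2*(-⅓) + 9) = 2421*(⅚ + 9) = 2421*(59/6) = 47613/2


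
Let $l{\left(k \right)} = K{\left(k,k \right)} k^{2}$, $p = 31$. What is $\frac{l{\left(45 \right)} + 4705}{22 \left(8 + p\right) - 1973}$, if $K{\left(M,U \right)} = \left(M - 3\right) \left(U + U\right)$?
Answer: $- \frac{1531841}{223} \approx -6869.2$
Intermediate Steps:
$K{\left(M,U \right)} = 2 U \left(-3 + M\right)$ ($K{\left(M,U \right)} = \left(-3 + M\right) 2 U = 2 U \left(-3 + M\right)$)
$l{\left(k \right)} = 2 k^{3} \left(-3 + k\right)$ ($l{\left(k \right)} = 2 k \left(-3 + k\right) k^{2} = 2 k^{3} \left(-3 + k\right)$)
$\frac{l{\left(45 \right)} + 4705}{22 \left(8 + p\right) - 1973} = \frac{2 \cdot 45^{3} \left(-3 + 45\right) + 4705}{22 \left(8 + 31\right) - 1973} = \frac{2 \cdot 91125 \cdot 42 + 4705}{22 \cdot 39 - 1973} = \frac{7654500 + 4705}{858 - 1973} = \frac{7659205}{-1115} = 7659205 \left(- \frac{1}{1115}\right) = - \frac{1531841}{223}$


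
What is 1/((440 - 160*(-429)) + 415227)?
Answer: 1/484307 ≈ 2.0648e-6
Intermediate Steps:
1/((440 - 160*(-429)) + 415227) = 1/((440 + 68640) + 415227) = 1/(69080 + 415227) = 1/484307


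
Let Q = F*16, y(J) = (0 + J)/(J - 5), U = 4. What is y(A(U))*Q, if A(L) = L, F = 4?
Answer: -256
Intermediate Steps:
y(J) = J/(-5 + J)
Q = 64 (Q = 4*16 = 64)
y(A(U))*Q = (4/(-5 + 4))*64 = (4/(-1))*64 = (4*(-1))*64 = -4*64 = -256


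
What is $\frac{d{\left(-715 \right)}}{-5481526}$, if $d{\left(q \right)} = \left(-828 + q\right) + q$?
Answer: $\frac{1129}{2740763} \approx 0.00041193$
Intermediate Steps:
$d{\left(q \right)} = -828 + 2 q$
$\frac{d{\left(-715 \right)}}{-5481526} = \frac{-828 + 2 \left(-715\right)}{-5481526} = \left(-828 - 1430\right) \left(- \frac{1}{5481526}\right) = \left(-2258\right) \left(- \frac{1}{5481526}\right) = \frac{1129}{2740763}$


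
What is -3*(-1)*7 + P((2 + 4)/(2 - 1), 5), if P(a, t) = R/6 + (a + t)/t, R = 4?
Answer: 358/15 ≈ 23.867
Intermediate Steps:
P(a, t) = 2/3 + (a + t)/t (P(a, t) = 4/6 + (a + t)/t = 4*(1/6) + (a + t)/t = 2/3 + (a + t)/t)
-3*(-1)*7 + P((2 + 4)/(2 - 1), 5) = -3*(-1)*7 + (5/3 + ((2 + 4)/(2 - 1))/5) = 3*7 + (5/3 + (6/1)*(1/5)) = 21 + (5/3 + (6*1)*(1/5)) = 21 + (5/3 + 6*(1/5)) = 21 + (5/3 + 6/5) = 21 + 43/15 = 358/15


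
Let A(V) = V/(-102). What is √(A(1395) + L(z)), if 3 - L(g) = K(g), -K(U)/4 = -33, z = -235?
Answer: 21*I*√374/34 ≈ 11.945*I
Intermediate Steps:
A(V) = -V/102 (A(V) = V*(-1/102) = -V/102)
K(U) = 132 (K(U) = -4*(-33) = 132)
L(g) = -129 (L(g) = 3 - 1*132 = 3 - 132 = -129)
√(A(1395) + L(z)) = √(-1/102*1395 - 129) = √(-465/34 - 129) = √(-4851/34) = 21*I*√374/34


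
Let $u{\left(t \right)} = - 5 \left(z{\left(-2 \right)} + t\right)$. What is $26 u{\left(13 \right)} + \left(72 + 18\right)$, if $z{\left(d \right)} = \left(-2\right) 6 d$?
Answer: $-4720$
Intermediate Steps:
$z{\left(d \right)} = - 12 d$
$u{\left(t \right)} = -120 - 5 t$ ($u{\left(t \right)} = - 5 \left(\left(-12\right) \left(-2\right) + t\right) = - 5 \left(24 + t\right) = -120 - 5 t$)
$26 u{\left(13 \right)} + \left(72 + 18\right) = 26 \left(-120 - 65\right) + \left(72 + 18\right) = 26 \left(-120 - 65\right) + 90 = 26 \left(-185\right) + 90 = -4810 + 90 = -4720$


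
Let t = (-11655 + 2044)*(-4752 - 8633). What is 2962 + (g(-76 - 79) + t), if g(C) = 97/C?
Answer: 19940160438/155 ≈ 1.2865e+8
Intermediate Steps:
t = 128643235 (t = -9611*(-13385) = 128643235)
2962 + (g(-76 - 79) + t) = 2962 + (97/(-76 - 79) + 128643235) = 2962 + (97/(-155) + 128643235) = 2962 + (97*(-1/155) + 128643235) = 2962 + (-97/155 + 128643235) = 2962 + 19939701328/155 = 19940160438/155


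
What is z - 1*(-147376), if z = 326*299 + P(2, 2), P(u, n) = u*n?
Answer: 244854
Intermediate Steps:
P(u, n) = n*u
z = 97478 (z = 326*299 + 2*2 = 97474 + 4 = 97478)
z - 1*(-147376) = 97478 - 1*(-147376) = 97478 + 147376 = 244854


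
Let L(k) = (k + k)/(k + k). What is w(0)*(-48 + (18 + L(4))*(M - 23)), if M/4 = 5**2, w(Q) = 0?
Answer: 0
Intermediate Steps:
M = 100 (M = 4*5**2 = 4*25 = 100)
L(k) = 1 (L(k) = (2*k)/((2*k)) = (2*k)*(1/(2*k)) = 1)
w(0)*(-48 + (18 + L(4))*(M - 23)) = 0*(-48 + (18 + 1)*(100 - 23)) = 0*(-48 + 19*77) = 0*(-48 + 1463) = 0*1415 = 0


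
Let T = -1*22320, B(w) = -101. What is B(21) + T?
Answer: -22421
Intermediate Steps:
T = -22320
B(21) + T = -101 - 22320 = -22421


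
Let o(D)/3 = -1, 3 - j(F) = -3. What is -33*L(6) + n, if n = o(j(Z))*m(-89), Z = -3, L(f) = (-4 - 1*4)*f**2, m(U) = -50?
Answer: 9654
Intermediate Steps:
L(f) = -8*f**2 (L(f) = (-4 - 4)*f**2 = -8*f**2)
j(F) = 6 (j(F) = 3 - 1*(-3) = 3 + 3 = 6)
o(D) = -3 (o(D) = 3*(-1) = -3)
n = 150 (n = -3*(-50) = 150)
-33*L(6) + n = -(-264)*6**2 + 150 = -(-264)*36 + 150 = -33*(-288) + 150 = 9504 + 150 = 9654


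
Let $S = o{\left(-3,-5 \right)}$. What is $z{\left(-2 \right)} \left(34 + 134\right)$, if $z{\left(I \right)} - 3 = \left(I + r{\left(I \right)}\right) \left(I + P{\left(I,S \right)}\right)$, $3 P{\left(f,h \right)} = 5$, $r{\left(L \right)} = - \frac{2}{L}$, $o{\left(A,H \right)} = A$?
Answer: $560$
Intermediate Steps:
$S = -3$
$P{\left(f,h \right)} = \frac{5}{3}$ ($P{\left(f,h \right)} = \frac{1}{3} \cdot 5 = \frac{5}{3}$)
$z{\left(I \right)} = 3 + \left(\frac{5}{3} + I\right) \left(I - \frac{2}{I}\right)$ ($z{\left(I \right)} = 3 + \left(I - \frac{2}{I}\right) \left(I + \frac{5}{3}\right) = 3 + \left(I - \frac{2}{I}\right) \left(\frac{5}{3} + I\right) = 3 + \left(\frac{5}{3} + I\right) \left(I - \frac{2}{I}\right)$)
$z{\left(-2 \right)} \left(34 + 134\right) = \left(1 + \left(-2\right)^{2} - \frac{10}{3 \left(-2\right)} + \frac{5}{3} \left(-2\right)\right) \left(34 + 134\right) = \left(1 + 4 - - \frac{5}{3} - \frac{10}{3}\right) 168 = \left(1 + 4 + \frac{5}{3} - \frac{10}{3}\right) 168 = \frac{10}{3} \cdot 168 = 560$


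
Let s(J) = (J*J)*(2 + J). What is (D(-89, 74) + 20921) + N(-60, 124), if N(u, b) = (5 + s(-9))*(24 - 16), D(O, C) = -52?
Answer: 16373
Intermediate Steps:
s(J) = J**2*(2 + J)
N(u, b) = -4496 (N(u, b) = (5 + (-9)**2*(2 - 9))*(24 - 16) = (5 + 81*(-7))*8 = (5 - 567)*8 = -562*8 = -4496)
(D(-89, 74) + 20921) + N(-60, 124) = (-52 + 20921) - 4496 = 20869 - 4496 = 16373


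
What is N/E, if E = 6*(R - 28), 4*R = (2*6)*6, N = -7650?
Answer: 255/2 ≈ 127.50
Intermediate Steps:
R = 18 (R = ((2*6)*6)/4 = (12*6)/4 = (¼)*72 = 18)
E = -60 (E = 6*(18 - 28) = 6*(-10) = -60)
N/E = -7650/(-60) = -7650*(-1/60) = 255/2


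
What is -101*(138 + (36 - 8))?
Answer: -16766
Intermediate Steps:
-101*(138 + (36 - 8)) = -101*(138 + 28) = -101*166 = -16766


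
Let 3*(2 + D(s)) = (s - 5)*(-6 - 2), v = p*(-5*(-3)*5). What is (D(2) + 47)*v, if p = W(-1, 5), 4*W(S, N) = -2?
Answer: -3975/2 ≈ -1987.5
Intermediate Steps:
W(S, N) = -1/2 (W(S, N) = (1/4)*(-2) = -1/2)
p = -1/2 ≈ -0.50000
v = -75/2 (v = -(-5*(-3))*5/2 = -15*5/2 = -1/2*75 = -75/2 ≈ -37.500)
D(s) = 34/3 - 8*s/3 (D(s) = -2 + ((s - 5)*(-6 - 2))/3 = -2 + ((-5 + s)*(-8))/3 = -2 + (40 - 8*s)/3 = -2 + (40/3 - 8*s/3) = 34/3 - 8*s/3)
(D(2) + 47)*v = ((34/3 - 8/3*2) + 47)*(-75/2) = ((34/3 - 16/3) + 47)*(-75/2) = (6 + 47)*(-75/2) = 53*(-75/2) = -3975/2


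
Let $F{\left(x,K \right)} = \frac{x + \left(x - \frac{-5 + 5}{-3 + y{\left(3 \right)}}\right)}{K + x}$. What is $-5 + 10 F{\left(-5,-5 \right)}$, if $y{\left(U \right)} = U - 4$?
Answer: $5$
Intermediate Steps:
$y{\left(U \right)} = -4 + U$
$F{\left(x,K \right)} = \frac{2 x}{K + x}$ ($F{\left(x,K \right)} = \frac{x + \left(x - \frac{-5 + 5}{-3 + \left(-4 + 3\right)}\right)}{K + x} = \frac{x + \left(x - \frac{0}{-3 - 1}\right)}{K + x} = \frac{x + \left(x - \frac{0}{-4}\right)}{K + x} = \frac{x + \left(x - 0 \left(- \frac{1}{4}\right)\right)}{K + x} = \frac{x + \left(x - 0\right)}{K + x} = \frac{x + \left(x + 0\right)}{K + x} = \frac{x + x}{K + x} = \frac{2 x}{K + x}$)
$-5 + 10 F{\left(-5,-5 \right)} = -5 + 10 \cdot 2 \left(-5\right) \frac{1}{-5 - 5} = -5 + 10 \cdot 2 \left(-5\right) \frac{1}{-10} = -5 + 10 \cdot 2 \left(-5\right) \left(- \frac{1}{10}\right) = -5 + 10 \cdot 1 = -5 + 10 = 5$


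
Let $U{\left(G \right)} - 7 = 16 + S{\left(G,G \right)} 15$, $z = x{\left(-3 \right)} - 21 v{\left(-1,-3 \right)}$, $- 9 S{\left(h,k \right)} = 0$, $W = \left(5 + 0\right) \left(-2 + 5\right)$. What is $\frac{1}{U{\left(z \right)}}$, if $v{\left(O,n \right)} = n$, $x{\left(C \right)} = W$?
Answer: $\frac{1}{23} \approx 0.043478$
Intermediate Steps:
$W = 15$ ($W = 5 \cdot 3 = 15$)
$x{\left(C \right)} = 15$
$S{\left(h,k \right)} = 0$ ($S{\left(h,k \right)} = \left(- \frac{1}{9}\right) 0 = 0$)
$z = 78$ ($z = 15 - -63 = 15 + 63 = 78$)
$U{\left(G \right)} = 23$ ($U{\left(G \right)} = 7 + \left(16 + 0 \cdot 15\right) = 7 + \left(16 + 0\right) = 7 + 16 = 23$)
$\frac{1}{U{\left(z \right)}} = \frac{1}{23}$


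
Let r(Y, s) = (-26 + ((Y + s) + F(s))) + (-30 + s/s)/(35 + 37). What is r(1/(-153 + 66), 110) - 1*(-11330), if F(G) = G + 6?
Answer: 24073775/2088 ≈ 11530.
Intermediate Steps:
F(G) = 6 + G
r(Y, s) = -1469/72 + Y + 2*s (r(Y, s) = (-26 + ((Y + s) + (6 + s))) + (-30 + s/s)/(35 + 37) = (-26 + (6 + Y + 2*s)) + (-30 + 1)/72 = (-20 + Y + 2*s) - 29*1/72 = (-20 + Y + 2*s) - 29/72 = -1469/72 + Y + 2*s)
r(1/(-153 + 66), 110) - 1*(-11330) = (-1469/72 + 1/(-153 + 66) + 2*110) - 1*(-11330) = (-1469/72 + 1/(-87) + 220) + 11330 = (-1469/72 - 1/87 + 220) + 11330 = 416735/2088 + 11330 = 24073775/2088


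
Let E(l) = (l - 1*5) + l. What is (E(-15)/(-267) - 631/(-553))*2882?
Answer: 541331824/147651 ≈ 3666.3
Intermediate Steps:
E(l) = -5 + 2*l (E(l) = (l - 5) + l = (-5 + l) + l = -5 + 2*l)
(E(-15)/(-267) - 631/(-553))*2882 = ((-5 + 2*(-15))/(-267) - 631/(-553))*2882 = ((-5 - 30)*(-1/267) - 631*(-1/553))*2882 = (-35*(-1/267) + 631/553)*2882 = (35/267 + 631/553)*2882 = (187832/147651)*2882 = 541331824/147651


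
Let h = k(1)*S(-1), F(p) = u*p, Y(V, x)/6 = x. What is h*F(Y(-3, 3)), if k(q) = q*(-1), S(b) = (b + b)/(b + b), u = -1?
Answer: 18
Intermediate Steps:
S(b) = 1 (S(b) = (2*b)/((2*b)) = (2*b)*(1/(2*b)) = 1)
Y(V, x) = 6*x
k(q) = -q
F(p) = -p
h = -1 (h = -1*1*1 = -1*1 = -1)
h*F(Y(-3, 3)) = -(-1)*6*3 = -(-1)*18 = -1*(-18) = 18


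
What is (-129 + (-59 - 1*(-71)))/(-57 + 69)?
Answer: -39/4 ≈ -9.7500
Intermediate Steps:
(-129 + (-59 - 1*(-71)))/(-57 + 69) = (-129 + (-59 + 71))/12 = (-129 + 12)*(1/12) = -117*1/12 = -39/4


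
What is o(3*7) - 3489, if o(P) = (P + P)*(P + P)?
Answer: -1725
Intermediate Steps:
o(P) = 4*P² (o(P) = (2*P)*(2*P) = 4*P²)
o(3*7) - 3489 = 4*(3*7)² - 3489 = 4*21² - 3489 = 4*441 - 3489 = 1764 - 3489 = -1725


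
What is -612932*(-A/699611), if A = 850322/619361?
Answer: 47380869464/39391978961 ≈ 1.2028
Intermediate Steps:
A = 850322/619361 (A = 850322*(1/619361) = 850322/619361 ≈ 1.3729)
-612932*(-A/699611) = -612932/((-699611/850322/619361)) = -612932/((-699611*619361/850322)) = -612932/(-39391978961/77302) = -612932*(-77302/39391978961) = 47380869464/39391978961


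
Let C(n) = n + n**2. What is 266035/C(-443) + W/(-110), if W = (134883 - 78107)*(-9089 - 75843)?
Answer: 472097995742421/10769330 ≈ 4.3837e+7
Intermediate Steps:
W = -4822099232 (W = 56776*(-84932) = -4822099232)
266035/C(-443) + W/(-110) = 266035/((-443*(1 - 443))) - 4822099232/(-110) = 266035/((-443*(-442))) - 4822099232*(-1/110) = 266035/195806 + 2411049616/55 = 472097995742421/10769330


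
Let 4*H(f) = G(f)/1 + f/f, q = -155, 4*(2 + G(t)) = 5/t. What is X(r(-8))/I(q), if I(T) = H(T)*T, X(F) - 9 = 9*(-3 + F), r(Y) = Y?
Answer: -288/125 ≈ -2.3040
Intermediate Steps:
X(F) = -18 + 9*F (X(F) = 9 + 9*(-3 + F) = 9 + (-27 + 9*F) = -18 + 9*F)
G(t) = -2 + 5/(4*t) (G(t) = -2 + (5/t)/4 = -2 + 5/(4*t))
H(f) = -¼ + 5/(16*f) (H(f) = ((-2 + 5/(4*f))/1 + f/f)/4 = ((-2 + 5/(4*f))*1 + 1)/4 = ((-2 + 5/(4*f)) + 1)/4 = (-1 + 5/(4*f))/4 = -¼ + 5/(16*f))
I(T) = 5/16 - T/4 (I(T) = ((5 - 4*T)/(16*T))*T = 5/16 - T/4)
X(r(-8))/I(q) = (-18 + 9*(-8))/(5/16 - ¼*(-155)) = (-18 - 72)/(5/16 + 155/4) = -90/625/16 = -90*16/625 = -288/125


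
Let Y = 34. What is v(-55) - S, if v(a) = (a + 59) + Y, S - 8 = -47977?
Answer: 48007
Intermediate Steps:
S = -47969 (S = 8 - 47977 = -47969)
v(a) = 93 + a (v(a) = (a + 59) + 34 = (59 + a) + 34 = 93 + a)
v(-55) - S = (93 - 55) - 1*(-47969) = 38 + 47969 = 48007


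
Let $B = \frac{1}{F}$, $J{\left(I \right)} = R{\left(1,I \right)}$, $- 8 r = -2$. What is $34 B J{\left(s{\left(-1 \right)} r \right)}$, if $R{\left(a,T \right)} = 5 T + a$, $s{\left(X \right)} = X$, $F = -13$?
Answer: $\frac{17}{26} \approx 0.65385$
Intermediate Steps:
$r = \frac{1}{4}$ ($r = \left(- \frac{1}{8}\right) \left(-2\right) = \frac{1}{4} \approx 0.25$)
$R{\left(a,T \right)} = a + 5 T$
$J{\left(I \right)} = 1 + 5 I$
$B = - \frac{1}{13}$ ($B = \frac{1}{-13} = - \frac{1}{13} \approx -0.076923$)
$34 B J{\left(s{\left(-1 \right)} r \right)} = 34 \left(- \frac{1}{13}\right) \left(1 + 5 \left(\left(-1\right) \frac{1}{4}\right)\right) = - \frac{34 \left(1 + 5 \left(- \frac{1}{4}\right)\right)}{13} = - \frac{34 \left(1 - \frac{5}{4}\right)}{13} = \left(- \frac{34}{13}\right) \left(- \frac{1}{4}\right) = \frac{17}{26}$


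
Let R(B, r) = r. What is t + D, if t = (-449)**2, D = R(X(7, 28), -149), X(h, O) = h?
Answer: 201452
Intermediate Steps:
D = -149
t = 201601
t + D = 201601 - 149 = 201452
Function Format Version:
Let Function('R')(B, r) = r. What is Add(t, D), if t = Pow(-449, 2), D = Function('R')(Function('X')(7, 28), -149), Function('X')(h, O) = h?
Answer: 201452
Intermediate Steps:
D = -149
t = 201601
Add(t, D) = Add(201601, -149) = 201452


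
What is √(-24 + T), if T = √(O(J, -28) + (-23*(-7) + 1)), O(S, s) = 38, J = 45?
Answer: √(-24 + 10*√2) ≈ 3.1397*I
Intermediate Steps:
T = 10*√2 (T = √(38 + (-23*(-7) + 1)) = √(38 + (161 + 1)) = √(38 + 162) = √200 = 10*√2 ≈ 14.142)
√(-24 + T) = √(-24 + 10*√2)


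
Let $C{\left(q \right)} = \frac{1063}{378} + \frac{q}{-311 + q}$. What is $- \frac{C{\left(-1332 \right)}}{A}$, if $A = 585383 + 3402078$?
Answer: $- \frac{2250005}{2476428603894} \approx -9.0857 \cdot 10^{-7}$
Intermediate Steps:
$C{\left(q \right)} = \frac{1063}{378} + \frac{q}{-311 + q}$ ($C{\left(q \right)} = 1063 \cdot \frac{1}{378} + \frac{q}{-311 + q} = \frac{1063}{378} + \frac{q}{-311 + q}$)
$A = 3987461$
$- \frac{C{\left(-1332 \right)}}{A} = - \frac{\frac{1}{378} \frac{1}{-311 - 1332} \left(-330593 + 1441 \left(-1332\right)\right)}{3987461} = - \frac{\frac{1}{378} \frac{1}{-1643} \left(-330593 - 1919412\right)}{3987461} = - \frac{\frac{1}{378} \left(- \frac{1}{1643}\right) \left(-2250005\right)}{3987461} = - \frac{2250005}{621054 \cdot 3987461} = \left(-1\right) \frac{2250005}{2476428603894} = - \frac{2250005}{2476428603894}$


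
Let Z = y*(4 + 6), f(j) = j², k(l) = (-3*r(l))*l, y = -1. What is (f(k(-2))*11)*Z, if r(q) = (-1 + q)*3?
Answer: -320760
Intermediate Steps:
r(q) = -3 + 3*q
k(l) = l*(9 - 9*l) (k(l) = (-3*(-3 + 3*l))*l = (9 - 9*l)*l = l*(9 - 9*l))
Z = -10 (Z = -(4 + 6) = -1*10 = -10)
(f(k(-2))*11)*Z = ((9*(-2)*(1 - 1*(-2)))²*11)*(-10) = ((9*(-2)*(1 + 2))²*11)*(-10) = ((9*(-2)*3)²*11)*(-10) = ((-54)²*11)*(-10) = (2916*11)*(-10) = 32076*(-10) = -320760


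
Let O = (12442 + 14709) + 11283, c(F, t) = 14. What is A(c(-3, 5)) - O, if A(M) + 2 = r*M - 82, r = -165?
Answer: -40828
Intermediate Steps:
A(M) = -84 - 165*M (A(M) = -2 + (-165*M - 82) = -2 + (-82 - 165*M) = -84 - 165*M)
O = 38434 (O = 27151 + 11283 = 38434)
A(c(-3, 5)) - O = (-84 - 165*14) - 1*38434 = (-84 - 2310) - 38434 = -2394 - 38434 = -40828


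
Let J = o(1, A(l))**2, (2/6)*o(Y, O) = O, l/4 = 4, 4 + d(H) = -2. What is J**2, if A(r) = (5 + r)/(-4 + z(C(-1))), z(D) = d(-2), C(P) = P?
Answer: 15752961/10000 ≈ 1575.3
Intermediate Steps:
d(H) = -6 (d(H) = -4 - 2 = -6)
z(D) = -6
l = 16 (l = 4*4 = 16)
A(r) = -1/2 - r/10 (A(r) = (5 + r)/(-4 - 6) = (5 + r)/(-10) = (5 + r)*(-1/10) = -1/2 - r/10)
o(Y, O) = 3*O
J = 3969/100 (J = (3*(-1/2 - 1/10*16))**2 = (3*(-1/2 - 8/5))**2 = (3*(-21/10))**2 = (-63/10)**2 = 3969/100 ≈ 39.690)
J**2 = (3969/100)**2 = 15752961/10000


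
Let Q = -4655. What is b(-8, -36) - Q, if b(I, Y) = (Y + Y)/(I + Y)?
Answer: 51223/11 ≈ 4656.6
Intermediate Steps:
b(I, Y) = 2*Y/(I + Y) (b(I, Y) = (2*Y)/(I + Y) = 2*Y/(I + Y))
b(-8, -36) - Q = 2*(-36)/(-8 - 36) - 1*(-4655) = 2*(-36)/(-44) + 4655 = 2*(-36)*(-1/44) + 4655 = 18/11 + 4655 = 51223/11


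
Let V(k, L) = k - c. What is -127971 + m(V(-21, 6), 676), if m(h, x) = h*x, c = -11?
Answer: -134731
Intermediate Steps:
V(k, L) = 11 + k (V(k, L) = k - 1*(-11) = k + 11 = 11 + k)
-127971 + m(V(-21, 6), 676) = -127971 + (11 - 21)*676 = -127971 - 10*676 = -127971 - 6760 = -134731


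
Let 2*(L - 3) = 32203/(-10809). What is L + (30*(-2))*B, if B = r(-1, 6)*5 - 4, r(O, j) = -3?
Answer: 24677171/21618 ≈ 1141.5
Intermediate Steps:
L = 32651/21618 (L = 3 + (32203/(-10809))/2 = 3 + (32203*(-1/10809))/2 = 3 + (½)*(-32203/10809) = 3 - 32203/21618 = 32651/21618 ≈ 1.5104)
B = -19 (B = -3*5 - 4 = -15 - 4 = -19)
L + (30*(-2))*B = 32651/21618 + (30*(-2))*(-19) = 32651/21618 - 60*(-19) = 32651/21618 + 1140 = 24677171/21618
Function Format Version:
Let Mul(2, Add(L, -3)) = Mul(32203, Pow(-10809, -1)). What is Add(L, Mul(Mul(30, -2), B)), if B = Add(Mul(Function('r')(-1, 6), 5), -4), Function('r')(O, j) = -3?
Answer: Rational(24677171, 21618) ≈ 1141.5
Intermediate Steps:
L = Rational(32651, 21618) (L = Add(3, Mul(Rational(1, 2), Mul(32203, Pow(-10809, -1)))) = Add(3, Mul(Rational(1, 2), Mul(32203, Rational(-1, 10809)))) = Add(3, Mul(Rational(1, 2), Rational(-32203, 10809))) = Add(3, Rational(-32203, 21618)) = Rational(32651, 21618) ≈ 1.5104)
B = -19 (B = Add(Mul(-3, 5), -4) = Add(-15, -4) = -19)
Add(L, Mul(Mul(30, -2), B)) = Add(Rational(32651, 21618), Mul(Mul(30, -2), -19)) = Add(Rational(32651, 21618), Mul(-60, -19)) = Add(Rational(32651, 21618), 1140) = Rational(24677171, 21618)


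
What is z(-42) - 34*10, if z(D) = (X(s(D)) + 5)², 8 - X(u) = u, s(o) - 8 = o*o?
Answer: 3093741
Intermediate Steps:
s(o) = 8 + o² (s(o) = 8 + o*o = 8 + o²)
X(u) = 8 - u
z(D) = (5 - D²)² (z(D) = ((8 - (8 + D²)) + 5)² = ((8 + (-8 - D²)) + 5)² = (-D² + 5)² = (5 - D²)²)
z(-42) - 34*10 = (-5 + (-42)²)² - 34*10 = (-5 + 1764)² - 1*340 = 1759² - 340 = 3094081 - 340 = 3093741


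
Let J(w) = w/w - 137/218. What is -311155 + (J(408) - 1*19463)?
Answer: -72074643/218 ≈ -3.3062e+5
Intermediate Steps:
J(w) = 81/218 (J(w) = 1 - 137*1/218 = 1 - 137/218 = 81/218)
-311155 + (J(408) - 1*19463) = -311155 + (81/218 - 1*19463) = -311155 + (81/218 - 19463) = -311155 - 4242853/218 = -72074643/218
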